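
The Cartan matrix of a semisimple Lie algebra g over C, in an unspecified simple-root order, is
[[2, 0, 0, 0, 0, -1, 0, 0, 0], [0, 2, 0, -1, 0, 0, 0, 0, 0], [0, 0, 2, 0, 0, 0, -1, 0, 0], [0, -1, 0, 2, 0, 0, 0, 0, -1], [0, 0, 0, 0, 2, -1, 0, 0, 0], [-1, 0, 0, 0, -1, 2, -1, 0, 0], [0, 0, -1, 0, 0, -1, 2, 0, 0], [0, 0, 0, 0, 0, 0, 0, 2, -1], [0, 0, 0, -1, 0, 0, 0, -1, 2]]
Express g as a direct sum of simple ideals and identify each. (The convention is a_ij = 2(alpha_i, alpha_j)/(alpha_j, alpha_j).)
A_4 + D_5

The diagram associated to this matrix has two connected components: the simple roots {alpha_2, alpha_4, alpha_8, alpha_9} form a chain of 4 nodes with single edges (A_4), and {alpha_1, alpha_3, alpha_5, alpha_6, alpha_7} form a chain of 3 nodes with a fork of two nodes at one end (D_5). A semisimple Lie algebra decomposes uniquely as the direct sum of simple ideals, one per connected component of its Dynkin diagram, so g ≅ A_4 ⊕ D_5 (dimension 24 + 45 = 69).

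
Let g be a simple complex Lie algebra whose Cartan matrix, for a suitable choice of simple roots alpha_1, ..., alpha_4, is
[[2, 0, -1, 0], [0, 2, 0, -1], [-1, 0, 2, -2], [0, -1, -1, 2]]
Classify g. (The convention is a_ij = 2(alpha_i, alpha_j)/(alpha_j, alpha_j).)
The matrix has rank 4 with 2's on the diagonal. Reading the off-diagonal entries as Dynkin edges (a single edge where a_ij = a_ji = -1; a double or triple edge where a_ij * a_ji = 2 or 3), the diagram is a chain of 4 nodes with a double edge between the middle two (F_4). One simple-root ordering that puts it in standard form is (alpha_1, alpha_3, alpha_4, alpha_2). So the algebra is type F_4.

F_4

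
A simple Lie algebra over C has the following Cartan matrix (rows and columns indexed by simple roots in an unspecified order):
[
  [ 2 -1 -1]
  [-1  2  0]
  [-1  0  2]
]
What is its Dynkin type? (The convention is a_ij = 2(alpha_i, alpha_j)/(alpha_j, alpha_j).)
The matrix has rank 3 with 2's on the diagonal. Reading the off-diagonal entries as Dynkin edges (a single edge where a_ij = a_ji = -1; a double or triple edge where a_ij * a_ji = 2 or 3), the diagram is a chain of 3 nodes with single edges (A_3). One simple-root ordering that puts it in standard form is (alpha_3, alpha_1, alpha_2). So the algebra is type A_3, i.e. sl(4).

A_3 (sl(4))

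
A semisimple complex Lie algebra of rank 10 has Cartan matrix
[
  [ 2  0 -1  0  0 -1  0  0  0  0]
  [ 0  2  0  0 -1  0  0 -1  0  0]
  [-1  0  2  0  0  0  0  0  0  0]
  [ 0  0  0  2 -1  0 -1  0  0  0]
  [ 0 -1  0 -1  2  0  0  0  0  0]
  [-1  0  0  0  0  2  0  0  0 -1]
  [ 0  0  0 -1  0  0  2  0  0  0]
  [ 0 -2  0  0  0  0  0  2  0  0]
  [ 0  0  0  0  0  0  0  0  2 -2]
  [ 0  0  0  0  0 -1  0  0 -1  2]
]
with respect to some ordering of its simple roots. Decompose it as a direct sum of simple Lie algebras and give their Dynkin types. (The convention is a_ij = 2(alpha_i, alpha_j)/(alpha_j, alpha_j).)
The diagram associated to this matrix has two connected components: the simple roots {alpha_1, alpha_3, alpha_6, alpha_9, alpha_10} form a chain of 5 nodes with a double edge at one end; the terminal node there is the unique long simple root (C_5), and {alpha_2, alpha_4, alpha_5, alpha_7, alpha_8} form a chain of 5 nodes with a double edge at one end; the terminal node there is the unique long simple root (C_5). A semisimple Lie algebra decomposes uniquely as the direct sum of simple ideals, one per connected component of its Dynkin diagram, so g ≅ C_5 ⊕ C_5 (dimension 55 + 55 = 110).

C_5 (sp(10)) ⊕ C_5 (sp(10))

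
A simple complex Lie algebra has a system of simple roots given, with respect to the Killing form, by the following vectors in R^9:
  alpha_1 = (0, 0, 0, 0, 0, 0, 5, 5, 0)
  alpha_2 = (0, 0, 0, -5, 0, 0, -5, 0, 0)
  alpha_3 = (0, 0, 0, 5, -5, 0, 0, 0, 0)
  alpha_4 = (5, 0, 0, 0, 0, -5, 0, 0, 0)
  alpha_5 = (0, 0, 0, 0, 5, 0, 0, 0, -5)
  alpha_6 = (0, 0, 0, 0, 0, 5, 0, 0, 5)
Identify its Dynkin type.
Compute the Cartan integers a_ij = 2(alpha_i, alpha_j)/(alpha_j, alpha_j); the resulting 6x6 Cartan matrix is
[[2, -1, 0, 0, 0, 0], [-1, 2, -1, 0, 0, 0], [0, -1, 2, 0, -1, 0], [0, 0, 0, 2, 0, -1], [0, 0, -1, 0, 2, -1], [0, 0, 0, -1, -1, 2]].
All simple roots have the same length, so the diagram is simply laced. The associated Dynkin diagram is a chain of 6 nodes with single edges (A_6), so the type is A_6 (the algebra sl(7)).

A6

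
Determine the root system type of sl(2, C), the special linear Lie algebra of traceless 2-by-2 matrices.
This is sl(2), which has dimension 2^2 - 1 = 3 and rank 2 - 1 = 1 (a Cartan subalgebra is the diagonal traceless matrices). In the classification of classical Lie algebras, the special linear algebra sl(n+1) has type A_n; here n = 1, so the Dynkin diagram is a chain of 1 nodes with single edges (A_1). Hence the type is A_1.

type A_1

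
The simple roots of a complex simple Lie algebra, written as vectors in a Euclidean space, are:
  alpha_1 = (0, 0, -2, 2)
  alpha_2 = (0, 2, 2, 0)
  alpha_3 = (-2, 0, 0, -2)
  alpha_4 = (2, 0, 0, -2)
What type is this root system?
D_4

Compute the Cartan integers a_ij = 2(alpha_i, alpha_j)/(alpha_j, alpha_j); the resulting 4x4 Cartan matrix is
[[2, -1, -1, -1], [-1, 2, 0, 0], [-1, 0, 2, 0], [-1, 0, 0, 2]].
All simple roots have the same length, so the diagram is simply laced. The associated Dynkin diagram is a chain of 2 nodes with a fork of two nodes at one end (D_4), so the type is D_4 (the algebra so(8)).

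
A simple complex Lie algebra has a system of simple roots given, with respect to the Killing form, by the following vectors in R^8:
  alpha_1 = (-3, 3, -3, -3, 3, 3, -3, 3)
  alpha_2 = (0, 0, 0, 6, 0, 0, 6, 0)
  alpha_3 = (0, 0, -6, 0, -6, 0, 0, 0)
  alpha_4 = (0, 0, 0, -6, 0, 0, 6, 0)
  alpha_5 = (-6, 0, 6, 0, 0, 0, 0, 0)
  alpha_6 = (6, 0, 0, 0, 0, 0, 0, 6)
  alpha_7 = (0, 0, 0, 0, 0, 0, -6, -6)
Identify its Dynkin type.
E_7

Compute the Cartan integers a_ij = 2(alpha_i, alpha_j)/(alpha_j, alpha_j); the resulting 7x7 Cartan matrix is
[[2, -1, 0, 0, 0, 0, 0], [-1, 2, 0, 0, 0, 0, -1], [0, 0, 2, 0, -1, 0, 0], [0, 0, 0, 2, 0, 0, -1], [0, 0, -1, 0, 2, -1, 0], [0, 0, 0, 0, -1, 2, -1], [0, -1, 0, -1, 0, -1, 2]].
All simple roots have the same length, so the diagram is simply laced. The associated Dynkin diagram is a chain of 6 nodes with one extra node attached to the third node from one end (E_7), so the type is E_7.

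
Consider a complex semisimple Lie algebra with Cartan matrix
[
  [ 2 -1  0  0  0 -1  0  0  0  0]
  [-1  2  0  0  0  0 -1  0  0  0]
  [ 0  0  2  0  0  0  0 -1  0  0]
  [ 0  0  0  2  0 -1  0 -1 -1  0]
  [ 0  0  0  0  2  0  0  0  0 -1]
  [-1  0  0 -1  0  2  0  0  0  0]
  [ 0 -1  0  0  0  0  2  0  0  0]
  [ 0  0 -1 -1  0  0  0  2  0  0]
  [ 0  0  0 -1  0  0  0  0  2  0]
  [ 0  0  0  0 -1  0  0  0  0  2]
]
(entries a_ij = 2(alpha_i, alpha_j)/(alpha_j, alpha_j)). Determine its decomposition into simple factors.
The diagram associated to this matrix has two connected components: the simple roots {alpha_5, alpha_10} form a chain of 2 nodes with single edges (A_2), and {alpha_1, alpha_2, alpha_3, alpha_4, alpha_6, alpha_7, alpha_8, alpha_9} form a chain of 7 nodes with one extra node attached to the third node from one end (E_8). A semisimple Lie algebra decomposes uniquely as the direct sum of simple ideals, one per connected component of its Dynkin diagram, so g ≅ A_2 ⊕ E_8 (dimension 8 + 248 = 256).

A_2 ⊕ E_8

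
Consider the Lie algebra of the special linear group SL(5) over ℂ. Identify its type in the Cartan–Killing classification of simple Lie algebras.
This is sl(5), which has dimension 5^2 - 1 = 24 and rank 5 - 1 = 4 (a Cartan subalgebra is the diagonal traceless matrices). In the classification of classical Lie algebras, the special linear algebra sl(n+1) has type A_n; here n = 4, so the Dynkin diagram is a chain of 4 nodes with single edges (A_4). Hence the type is A_4.

type A_4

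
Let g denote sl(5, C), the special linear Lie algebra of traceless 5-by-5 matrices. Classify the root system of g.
A4

This is sl(5), which has dimension 5^2 - 1 = 24 and rank 5 - 1 = 4 (a Cartan subalgebra is the diagonal traceless matrices). In the classification of classical Lie algebras, the special linear algebra sl(n+1) has type A_n; here n = 4, so the Dynkin diagram is a chain of 4 nodes with single edges (A_4). Hence the type is A_4.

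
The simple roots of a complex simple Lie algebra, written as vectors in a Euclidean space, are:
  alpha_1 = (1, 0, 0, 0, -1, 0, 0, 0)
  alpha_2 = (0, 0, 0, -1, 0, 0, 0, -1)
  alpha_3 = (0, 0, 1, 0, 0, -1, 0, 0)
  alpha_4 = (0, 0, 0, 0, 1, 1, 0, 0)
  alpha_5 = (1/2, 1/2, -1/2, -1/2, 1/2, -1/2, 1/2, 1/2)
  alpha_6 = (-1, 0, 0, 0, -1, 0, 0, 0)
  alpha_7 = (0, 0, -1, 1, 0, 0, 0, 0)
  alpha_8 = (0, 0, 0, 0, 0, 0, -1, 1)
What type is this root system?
Compute the Cartan integers a_ij = 2(alpha_i, alpha_j)/(alpha_j, alpha_j); the resulting 8x8 Cartan matrix is
[[2, 0, 0, -1, 0, 0, 0, 0], [0, 2, 0, 0, 0, 0, -1, -1], [0, 0, 2, -1, 0, 0, -1, 0], [-1, 0, -1, 2, 0, -1, 0, 0], [0, 0, 0, 0, 2, -1, 0, 0], [0, 0, 0, -1, -1, 2, 0, 0], [0, -1, -1, 0, 0, 0, 2, 0], [0, -1, 0, 0, 0, 0, 0, 2]].
All simple roots have the same length, so the diagram is simply laced. The associated Dynkin diagram is a chain of 7 nodes with one extra node attached to the third node from one end (E_8), so the type is E_8.

type E_8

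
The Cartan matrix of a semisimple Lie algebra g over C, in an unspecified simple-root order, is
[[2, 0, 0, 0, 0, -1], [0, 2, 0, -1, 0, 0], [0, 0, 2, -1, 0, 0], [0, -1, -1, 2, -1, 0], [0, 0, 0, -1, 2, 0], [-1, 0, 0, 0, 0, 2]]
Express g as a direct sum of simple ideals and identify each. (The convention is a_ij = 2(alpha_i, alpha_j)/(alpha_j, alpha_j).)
type A_2 ⊕ type D_4

The diagram associated to this matrix has two connected components: the simple roots {alpha_1, alpha_6} form a chain of 2 nodes with single edges (A_2), and {alpha_2, alpha_3, alpha_4, alpha_5} form a chain of 2 nodes with a fork of two nodes at one end (D_4). A semisimple Lie algebra decomposes uniquely as the direct sum of simple ideals, one per connected component of its Dynkin diagram, so g ≅ A_2 ⊕ D_4 (dimension 8 + 28 = 36).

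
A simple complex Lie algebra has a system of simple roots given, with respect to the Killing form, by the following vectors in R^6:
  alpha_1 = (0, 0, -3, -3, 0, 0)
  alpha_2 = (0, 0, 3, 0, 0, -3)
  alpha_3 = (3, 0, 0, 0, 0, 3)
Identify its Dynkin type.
type A_3

Compute the Cartan integers a_ij = 2(alpha_i, alpha_j)/(alpha_j, alpha_j); the resulting 3x3 Cartan matrix is
[[2, -1, 0], [-1, 2, -1], [0, -1, 2]].
All simple roots have the same length, so the diagram is simply laced. The associated Dynkin diagram is a chain of 3 nodes with single edges (A_3), so the type is A_3 (the algebra sl(4)).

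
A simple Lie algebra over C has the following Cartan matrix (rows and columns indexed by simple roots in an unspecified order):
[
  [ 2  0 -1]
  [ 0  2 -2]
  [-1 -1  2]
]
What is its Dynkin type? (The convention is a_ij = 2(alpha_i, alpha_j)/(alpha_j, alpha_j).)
C_3

The matrix has rank 3 with 2's on the diagonal. Reading the off-diagonal entries as Dynkin edges (a single edge where a_ij = a_ji = -1; a double or triple edge where a_ij * a_ji = 2 or 3), the diagram is a chain of 3 nodes with a double edge at one end; the terminal node there is the unique long simple root (C_3). One simple-root ordering that puts it in standard form is (alpha_1, alpha_3, alpha_2). So the algebra is type C_3, i.e. sp(6).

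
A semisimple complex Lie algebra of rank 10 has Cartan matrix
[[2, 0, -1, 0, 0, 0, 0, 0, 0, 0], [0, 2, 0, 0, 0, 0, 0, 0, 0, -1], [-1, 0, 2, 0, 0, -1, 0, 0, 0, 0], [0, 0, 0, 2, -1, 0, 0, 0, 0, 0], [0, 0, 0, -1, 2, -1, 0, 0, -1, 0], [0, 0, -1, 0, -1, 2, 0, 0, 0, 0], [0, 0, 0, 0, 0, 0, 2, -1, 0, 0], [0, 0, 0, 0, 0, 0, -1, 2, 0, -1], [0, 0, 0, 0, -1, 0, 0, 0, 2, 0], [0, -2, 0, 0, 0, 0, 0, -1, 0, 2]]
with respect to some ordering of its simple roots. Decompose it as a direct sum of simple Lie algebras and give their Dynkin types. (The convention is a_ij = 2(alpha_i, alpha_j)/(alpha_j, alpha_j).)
type B_4 + type D_6

The diagram associated to this matrix has two connected components: the simple roots {alpha_2, alpha_7, alpha_8, alpha_10} form a chain of 4 nodes with a double edge at one end; the terminal node there is the unique short simple root (B_4), and {alpha_1, alpha_3, alpha_4, alpha_5, alpha_6, alpha_9} form a chain of 4 nodes with a fork of two nodes at one end (D_6). A semisimple Lie algebra decomposes uniquely as the direct sum of simple ideals, one per connected component of its Dynkin diagram, so g ≅ B_4 ⊕ D_6 (dimension 36 + 66 = 102).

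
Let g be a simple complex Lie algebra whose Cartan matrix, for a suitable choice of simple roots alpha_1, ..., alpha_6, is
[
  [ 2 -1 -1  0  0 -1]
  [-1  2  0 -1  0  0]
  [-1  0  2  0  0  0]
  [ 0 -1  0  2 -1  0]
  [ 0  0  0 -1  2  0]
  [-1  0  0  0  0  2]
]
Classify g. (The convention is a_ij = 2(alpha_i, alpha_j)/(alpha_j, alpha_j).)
D_6

The matrix has rank 6 with 2's on the diagonal. Reading the off-diagonal entries as Dynkin edges (a single edge where a_ij = a_ji = -1; a double or triple edge where a_ij * a_ji = 2 or 3), the diagram is a chain of 4 nodes with a fork of two nodes at one end (D_6). One simple-root ordering that puts it in standard form is (alpha_5, alpha_4, alpha_2, alpha_1, alpha_6, alpha_3). So the algebra is type D_6, i.e. so(12).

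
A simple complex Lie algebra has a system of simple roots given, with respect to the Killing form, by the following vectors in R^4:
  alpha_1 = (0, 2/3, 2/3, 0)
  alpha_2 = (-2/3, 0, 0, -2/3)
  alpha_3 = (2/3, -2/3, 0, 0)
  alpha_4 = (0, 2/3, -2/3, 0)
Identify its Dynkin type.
Compute the Cartan integers a_ij = 2(alpha_i, alpha_j)/(alpha_j, alpha_j); the resulting 4x4 Cartan matrix is
[[2, 0, -1, 0], [0, 2, -1, 0], [-1, -1, 2, -1], [0, 0, -1, 2]].
All simple roots have the same length, so the diagram is simply laced. The associated Dynkin diagram is a chain of 2 nodes with a fork of two nodes at one end (D_4), so the type is D_4 (the algebra so(8)).

D_4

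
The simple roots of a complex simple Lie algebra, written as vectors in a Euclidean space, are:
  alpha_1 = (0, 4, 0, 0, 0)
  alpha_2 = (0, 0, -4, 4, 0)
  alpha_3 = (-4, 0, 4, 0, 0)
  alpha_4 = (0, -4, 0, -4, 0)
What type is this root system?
type B_4

Compute the Cartan integers a_ij = 2(alpha_i, alpha_j)/(alpha_j, alpha_j); the resulting 4x4 Cartan matrix is
[[2, 0, 0, -1], [0, 2, -1, -1], [0, -1, 2, 0], [-2, -1, 0, 2]].
The roots have two lengths (squared-length ratio 2:1); the short ones are alpha_{1}. The associated Dynkin diagram is a chain of 4 nodes with a double edge at one end; the terminal node there is the unique short simple root (B_4), so the type is B_4 (the algebra so(9)).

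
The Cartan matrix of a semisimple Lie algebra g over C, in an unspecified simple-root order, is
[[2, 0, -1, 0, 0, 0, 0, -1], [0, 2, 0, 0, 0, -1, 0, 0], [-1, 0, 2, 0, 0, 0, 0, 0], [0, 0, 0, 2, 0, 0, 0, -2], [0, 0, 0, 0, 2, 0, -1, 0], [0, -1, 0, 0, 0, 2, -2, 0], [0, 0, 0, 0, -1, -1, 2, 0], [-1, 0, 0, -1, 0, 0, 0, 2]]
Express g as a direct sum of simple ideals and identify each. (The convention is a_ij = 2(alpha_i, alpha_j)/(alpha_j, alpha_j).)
The diagram associated to this matrix has two connected components: the simple roots {alpha_1, alpha_3, alpha_4, alpha_8} form a chain of 4 nodes with a double edge at one end; the terminal node there is the unique long simple root (C_4), and {alpha_2, alpha_5, alpha_6, alpha_7} form a chain of 4 nodes with a double edge between the middle two (F_4). A semisimple Lie algebra decomposes uniquely as the direct sum of simple ideals, one per connected component of its Dynkin diagram, so g ≅ C_4 ⊕ F_4 (dimension 36 + 52 = 88).

type C_4 ⊕ type F_4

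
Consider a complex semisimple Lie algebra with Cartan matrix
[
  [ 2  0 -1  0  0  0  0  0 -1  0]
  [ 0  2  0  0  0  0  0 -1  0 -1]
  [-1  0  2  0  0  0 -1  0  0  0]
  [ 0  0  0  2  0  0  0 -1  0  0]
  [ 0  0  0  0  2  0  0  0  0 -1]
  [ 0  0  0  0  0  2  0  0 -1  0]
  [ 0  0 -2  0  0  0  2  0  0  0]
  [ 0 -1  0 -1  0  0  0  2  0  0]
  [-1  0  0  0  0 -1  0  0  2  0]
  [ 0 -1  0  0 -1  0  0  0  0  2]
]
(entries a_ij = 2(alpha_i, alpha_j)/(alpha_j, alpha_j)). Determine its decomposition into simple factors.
A_5 + C_5

The diagram associated to this matrix has two connected components: the simple roots {alpha_2, alpha_4, alpha_5, alpha_8, alpha_10} form a chain of 5 nodes with single edges (A_5), and {alpha_1, alpha_3, alpha_6, alpha_7, alpha_9} form a chain of 5 nodes with a double edge at one end; the terminal node there is the unique long simple root (C_5). A semisimple Lie algebra decomposes uniquely as the direct sum of simple ideals, one per connected component of its Dynkin diagram, so g ≅ A_5 ⊕ C_5 (dimension 35 + 55 = 90).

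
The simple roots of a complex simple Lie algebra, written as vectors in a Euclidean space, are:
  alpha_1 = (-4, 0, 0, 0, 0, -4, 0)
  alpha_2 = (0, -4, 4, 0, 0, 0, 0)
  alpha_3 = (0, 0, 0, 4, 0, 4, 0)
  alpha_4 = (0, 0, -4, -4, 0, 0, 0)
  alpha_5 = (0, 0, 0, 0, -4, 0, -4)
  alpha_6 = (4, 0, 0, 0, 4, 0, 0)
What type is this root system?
Compute the Cartan integers a_ij = 2(alpha_i, alpha_j)/(alpha_j, alpha_j); the resulting 6x6 Cartan matrix is
[[2, 0, -1, 0, 0, -1], [0, 2, 0, -1, 0, 0], [-1, 0, 2, -1, 0, 0], [0, -1, -1, 2, 0, 0], [0, 0, 0, 0, 2, -1], [-1, 0, 0, 0, -1, 2]].
All simple roots have the same length, so the diagram is simply laced. The associated Dynkin diagram is a chain of 6 nodes with single edges (A_6), so the type is A_6 (the algebra sl(7)).

A_6 (sl(7))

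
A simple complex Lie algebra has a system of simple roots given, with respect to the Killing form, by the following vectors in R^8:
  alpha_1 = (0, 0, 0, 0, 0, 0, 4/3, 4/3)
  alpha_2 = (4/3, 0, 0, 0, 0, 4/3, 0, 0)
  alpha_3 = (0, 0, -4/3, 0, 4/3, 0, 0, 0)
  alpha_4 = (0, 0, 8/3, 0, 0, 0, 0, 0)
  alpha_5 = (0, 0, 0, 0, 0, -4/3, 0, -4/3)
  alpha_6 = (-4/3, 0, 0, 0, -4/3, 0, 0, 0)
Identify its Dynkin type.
Compute the Cartan integers a_ij = 2(alpha_i, alpha_j)/(alpha_j, alpha_j); the resulting 6x6 Cartan matrix is
[[2, 0, 0, 0, -1, 0], [0, 2, 0, 0, -1, -1], [0, 0, 2, -1, 0, -1], [0, 0, -2, 2, 0, 0], [-1, -1, 0, 0, 2, 0], [0, -1, -1, 0, 0, 2]].
The roots have two lengths (squared-length ratio 2:1); the short ones are alpha_{1,2,3,5,6}. The associated Dynkin diagram is a chain of 6 nodes with a double edge at one end; the terminal node there is the unique long simple root (C_6), so the type is C_6 (the algebra sp(12)).

C_6 (sp(12))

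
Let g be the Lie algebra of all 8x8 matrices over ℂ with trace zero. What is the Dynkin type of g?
This is sl(8), which has dimension 8^2 - 1 = 63 and rank 8 - 1 = 7 (a Cartan subalgebra is the diagonal traceless matrices). In the classification of classical Lie algebras, the special linear algebra sl(n+1) has type A_n; here n = 7, so the Dynkin diagram is a chain of 7 nodes with single edges (A_7). Hence the type is A_7.

type A_7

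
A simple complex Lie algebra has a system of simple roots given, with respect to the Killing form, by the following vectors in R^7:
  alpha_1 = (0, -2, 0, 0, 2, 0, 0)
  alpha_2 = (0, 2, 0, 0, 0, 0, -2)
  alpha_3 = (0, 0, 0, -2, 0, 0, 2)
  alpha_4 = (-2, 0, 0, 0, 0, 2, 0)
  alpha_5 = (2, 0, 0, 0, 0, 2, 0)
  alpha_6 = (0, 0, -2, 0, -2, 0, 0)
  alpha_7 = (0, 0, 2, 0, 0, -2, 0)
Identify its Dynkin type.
D_7

Compute the Cartan integers a_ij = 2(alpha_i, alpha_j)/(alpha_j, alpha_j); the resulting 7x7 Cartan matrix is
[[2, -1, 0, 0, 0, -1, 0], [-1, 2, -1, 0, 0, 0, 0], [0, -1, 2, 0, 0, 0, 0], [0, 0, 0, 2, 0, 0, -1], [0, 0, 0, 0, 2, 0, -1], [-1, 0, 0, 0, 0, 2, -1], [0, 0, 0, -1, -1, -1, 2]].
All simple roots have the same length, so the diagram is simply laced. The associated Dynkin diagram is a chain of 5 nodes with a fork of two nodes at one end (D_7), so the type is D_7 (the algebra so(14)).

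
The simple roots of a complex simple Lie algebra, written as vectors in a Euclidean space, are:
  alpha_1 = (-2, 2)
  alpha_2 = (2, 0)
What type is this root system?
Compute the Cartan integers a_ij = 2(alpha_i, alpha_j)/(alpha_j, alpha_j); the resulting 2x2 Cartan matrix is
[[2, -2], [-1, 2]].
The roots have two lengths (squared-length ratio 2:1); the short ones are alpha_{2}. The associated Dynkin diagram is a chain of 2 nodes with a double edge at one end; the terminal node there is the unique short simple root (B_2), so the type is B_2 (the algebra so(5)).

B_2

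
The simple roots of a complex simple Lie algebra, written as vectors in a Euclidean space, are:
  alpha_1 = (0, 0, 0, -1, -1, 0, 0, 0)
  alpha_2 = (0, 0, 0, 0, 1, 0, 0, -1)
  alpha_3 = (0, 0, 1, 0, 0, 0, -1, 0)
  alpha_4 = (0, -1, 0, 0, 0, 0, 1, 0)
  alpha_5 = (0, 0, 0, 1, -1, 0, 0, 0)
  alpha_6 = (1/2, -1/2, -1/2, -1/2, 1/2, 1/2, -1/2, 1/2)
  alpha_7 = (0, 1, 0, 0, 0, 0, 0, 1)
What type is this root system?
type E_7

Compute the Cartan integers a_ij = 2(alpha_i, alpha_j)/(alpha_j, alpha_j); the resulting 7x7 Cartan matrix is
[[2, -1, 0, 0, 0, 0, 0], [-1, 2, 0, 0, -1, 0, -1], [0, 0, 2, -1, 0, 0, 0], [0, 0, -1, 2, 0, 0, -1], [0, -1, 0, 0, 2, -1, 0], [0, 0, 0, 0, -1, 2, 0], [0, -1, 0, -1, 0, 0, 2]].
All simple roots have the same length, so the diagram is simply laced. The associated Dynkin diagram is a chain of 6 nodes with one extra node attached to the third node from one end (E_7), so the type is E_7.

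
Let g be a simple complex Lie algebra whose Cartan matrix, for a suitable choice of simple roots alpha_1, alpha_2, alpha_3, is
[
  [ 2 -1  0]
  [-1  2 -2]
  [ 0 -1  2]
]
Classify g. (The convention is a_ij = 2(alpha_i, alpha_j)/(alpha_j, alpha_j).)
type B_3

The matrix has rank 3 with 2's on the diagonal. Reading the off-diagonal entries as Dynkin edges (a single edge where a_ij = a_ji = -1; a double or triple edge where a_ij * a_ji = 2 or 3), the diagram is a chain of 3 nodes with a double edge at one end; the terminal node there is the unique short simple root (B_3). One simple-root ordering that puts it in standard form is (alpha_1, alpha_2, alpha_3). So the algebra is type B_3, i.e. so(7).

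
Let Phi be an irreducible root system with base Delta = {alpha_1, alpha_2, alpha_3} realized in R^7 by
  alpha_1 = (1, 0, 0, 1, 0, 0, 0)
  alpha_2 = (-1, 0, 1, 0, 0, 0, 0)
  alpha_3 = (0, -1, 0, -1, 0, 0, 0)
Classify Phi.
A_3

Compute the Cartan integers a_ij = 2(alpha_i, alpha_j)/(alpha_j, alpha_j); the resulting 3x3 Cartan matrix is
[[2, -1, -1], [-1, 2, 0], [-1, 0, 2]].
All simple roots have the same length, so the diagram is simply laced. The associated Dynkin diagram is a chain of 3 nodes with single edges (A_3), so the type is A_3 (the algebra sl(4)).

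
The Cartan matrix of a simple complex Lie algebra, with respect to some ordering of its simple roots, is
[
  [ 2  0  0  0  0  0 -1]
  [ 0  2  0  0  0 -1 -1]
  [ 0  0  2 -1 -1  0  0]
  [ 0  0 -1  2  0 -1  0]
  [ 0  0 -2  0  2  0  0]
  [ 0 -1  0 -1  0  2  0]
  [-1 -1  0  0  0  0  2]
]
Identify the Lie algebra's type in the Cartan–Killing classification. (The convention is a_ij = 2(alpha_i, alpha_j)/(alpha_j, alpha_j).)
The matrix has rank 7 with 2's on the diagonal. Reading the off-diagonal entries as Dynkin edges (a single edge where a_ij = a_ji = -1; a double or triple edge where a_ij * a_ji = 2 or 3), the diagram is a chain of 7 nodes with a double edge at one end; the terminal node there is the unique long simple root (C_7). One simple-root ordering that puts it in standard form is (alpha_1, alpha_7, alpha_2, alpha_6, alpha_4, alpha_3, alpha_5). So the algebra is type C_7, i.e. sp(14).

C_7 (sp(14))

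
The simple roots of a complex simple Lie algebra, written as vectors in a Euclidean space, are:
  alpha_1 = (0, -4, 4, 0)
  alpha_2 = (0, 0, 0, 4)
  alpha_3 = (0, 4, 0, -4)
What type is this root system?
B3

Compute the Cartan integers a_ij = 2(alpha_i, alpha_j)/(alpha_j, alpha_j); the resulting 3x3 Cartan matrix is
[[2, 0, -1], [0, 2, -1], [-1, -2, 2]].
The roots have two lengths (squared-length ratio 2:1); the short ones are alpha_{2}. The associated Dynkin diagram is a chain of 3 nodes with a double edge at one end; the terminal node there is the unique short simple root (B_3), so the type is B_3 (the algebra so(7)).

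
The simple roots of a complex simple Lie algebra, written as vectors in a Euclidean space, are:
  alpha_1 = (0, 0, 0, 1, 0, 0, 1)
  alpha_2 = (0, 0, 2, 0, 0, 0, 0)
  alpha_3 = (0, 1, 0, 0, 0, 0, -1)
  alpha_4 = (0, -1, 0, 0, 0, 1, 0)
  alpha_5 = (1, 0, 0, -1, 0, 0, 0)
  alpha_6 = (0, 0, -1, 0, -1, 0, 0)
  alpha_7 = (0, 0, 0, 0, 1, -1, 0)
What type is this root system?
Compute the Cartan integers a_ij = 2(alpha_i, alpha_j)/(alpha_j, alpha_j); the resulting 7x7 Cartan matrix is
[[2, 0, -1, 0, -1, 0, 0], [0, 2, 0, 0, 0, -2, 0], [-1, 0, 2, -1, 0, 0, 0], [0, 0, -1, 2, 0, 0, -1], [-1, 0, 0, 0, 2, 0, 0], [0, -1, 0, 0, 0, 2, -1], [0, 0, 0, -1, 0, -1, 2]].
The roots have two lengths (squared-length ratio 2:1); the short ones are alpha_{1,3,4,5,6,7}. The associated Dynkin diagram is a chain of 7 nodes with a double edge at one end; the terminal node there is the unique long simple root (C_7), so the type is C_7 (the algebra sp(14)).

C7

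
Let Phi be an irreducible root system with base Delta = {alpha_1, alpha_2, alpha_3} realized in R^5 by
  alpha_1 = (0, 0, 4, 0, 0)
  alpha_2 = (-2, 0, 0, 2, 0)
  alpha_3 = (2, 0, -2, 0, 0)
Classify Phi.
type C_3

Compute the Cartan integers a_ij = 2(alpha_i, alpha_j)/(alpha_j, alpha_j); the resulting 3x3 Cartan matrix is
[[2, 0, -2], [0, 2, -1], [-1, -1, 2]].
The roots have two lengths (squared-length ratio 2:1); the short ones are alpha_{2,3}. The associated Dynkin diagram is a chain of 3 nodes with a double edge at one end; the terminal node there is the unique long simple root (C_3), so the type is C_3 (the algebra sp(6)).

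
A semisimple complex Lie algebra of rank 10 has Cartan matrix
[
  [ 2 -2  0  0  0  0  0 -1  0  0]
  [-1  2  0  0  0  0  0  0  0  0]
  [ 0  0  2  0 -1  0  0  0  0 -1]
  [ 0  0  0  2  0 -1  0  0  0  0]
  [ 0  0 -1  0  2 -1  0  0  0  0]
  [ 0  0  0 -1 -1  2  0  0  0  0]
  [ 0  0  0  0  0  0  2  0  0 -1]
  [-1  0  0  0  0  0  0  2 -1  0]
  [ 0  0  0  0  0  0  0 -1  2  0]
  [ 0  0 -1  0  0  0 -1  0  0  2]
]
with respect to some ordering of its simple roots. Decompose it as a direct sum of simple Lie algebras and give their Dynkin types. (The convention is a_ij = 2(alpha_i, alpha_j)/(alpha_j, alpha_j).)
type A_6 ⊕ type B_4

The diagram associated to this matrix has two connected components: the simple roots {alpha_3, alpha_4, alpha_5, alpha_6, alpha_7, alpha_10} form a chain of 6 nodes with single edges (A_6), and {alpha_1, alpha_2, alpha_8, alpha_9} form a chain of 4 nodes with a double edge at one end; the terminal node there is the unique short simple root (B_4). A semisimple Lie algebra decomposes uniquely as the direct sum of simple ideals, one per connected component of its Dynkin diagram, so g ≅ A_6 ⊕ B_4 (dimension 48 + 36 = 84).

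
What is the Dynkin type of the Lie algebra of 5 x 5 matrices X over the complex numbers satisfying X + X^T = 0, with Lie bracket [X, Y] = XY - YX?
This is so(5) with 5 odd, which has dimension 5(5-1)/2 = 10 and rank (5-1)/2 = 2. In the classification of classical Lie algebras, the orthogonal algebra so(2n+1) in an odd number of variables has type B_n; here n = 2, so the Dynkin diagram is a chain of 2 nodes with a double edge at one end; the terminal node there is the unique short simple root (B_2). Hence the type is B_2.

B_2 (so(5))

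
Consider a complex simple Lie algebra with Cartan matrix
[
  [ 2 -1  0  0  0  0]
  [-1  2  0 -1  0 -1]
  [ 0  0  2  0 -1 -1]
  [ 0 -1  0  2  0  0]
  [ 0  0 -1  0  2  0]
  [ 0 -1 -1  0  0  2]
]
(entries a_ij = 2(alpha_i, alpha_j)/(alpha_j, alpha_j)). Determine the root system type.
The matrix has rank 6 with 2's on the diagonal. Reading the off-diagonal entries as Dynkin edges (a single edge where a_ij = a_ji = -1; a double or triple edge where a_ij * a_ji = 2 or 3), the diagram is a chain of 4 nodes with a fork of two nodes at one end (D_6). One simple-root ordering that puts it in standard form is (alpha_5, alpha_3, alpha_6, alpha_2, alpha_4, alpha_1). So the algebra is type D_6, i.e. so(12).

D6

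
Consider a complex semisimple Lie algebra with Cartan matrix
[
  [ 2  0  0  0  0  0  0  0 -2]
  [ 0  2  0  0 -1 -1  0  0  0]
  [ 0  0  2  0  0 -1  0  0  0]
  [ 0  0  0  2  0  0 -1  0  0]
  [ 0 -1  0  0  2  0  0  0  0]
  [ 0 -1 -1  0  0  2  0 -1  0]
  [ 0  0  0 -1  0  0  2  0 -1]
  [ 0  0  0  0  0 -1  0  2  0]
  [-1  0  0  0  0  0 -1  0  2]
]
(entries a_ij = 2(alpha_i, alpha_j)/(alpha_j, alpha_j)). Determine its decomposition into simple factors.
C4 + D5

The diagram associated to this matrix has two connected components: the simple roots {alpha_1, alpha_4, alpha_7, alpha_9} form a chain of 4 nodes with a double edge at one end; the terminal node there is the unique long simple root (C_4), and {alpha_2, alpha_3, alpha_5, alpha_6, alpha_8} form a chain of 3 nodes with a fork of two nodes at one end (D_5). A semisimple Lie algebra decomposes uniquely as the direct sum of simple ideals, one per connected component of its Dynkin diagram, so g ≅ C_4 ⊕ D_5 (dimension 36 + 45 = 81).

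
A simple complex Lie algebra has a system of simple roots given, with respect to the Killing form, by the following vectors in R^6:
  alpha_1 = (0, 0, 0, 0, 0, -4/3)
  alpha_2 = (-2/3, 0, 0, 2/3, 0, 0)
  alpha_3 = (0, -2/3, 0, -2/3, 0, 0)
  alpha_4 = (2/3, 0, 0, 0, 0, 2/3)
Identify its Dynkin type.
C_4 (sp(8))

Compute the Cartan integers a_ij = 2(alpha_i, alpha_j)/(alpha_j, alpha_j); the resulting 4x4 Cartan matrix is
[[2, 0, 0, -2], [0, 2, -1, -1], [0, -1, 2, 0], [-1, -1, 0, 2]].
The roots have two lengths (squared-length ratio 2:1); the short ones are alpha_{2,3,4}. The associated Dynkin diagram is a chain of 4 nodes with a double edge at one end; the terminal node there is the unique long simple root (C_4), so the type is C_4 (the algebra sp(8)).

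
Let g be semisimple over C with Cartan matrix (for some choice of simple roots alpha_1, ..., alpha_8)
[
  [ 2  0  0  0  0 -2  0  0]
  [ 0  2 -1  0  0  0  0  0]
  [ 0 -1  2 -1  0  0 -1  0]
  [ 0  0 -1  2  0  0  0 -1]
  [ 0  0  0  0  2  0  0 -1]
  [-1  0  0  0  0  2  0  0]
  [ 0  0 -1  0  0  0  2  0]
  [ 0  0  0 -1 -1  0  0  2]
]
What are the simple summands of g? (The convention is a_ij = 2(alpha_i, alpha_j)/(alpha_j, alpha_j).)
type B_2 + type D_6

The diagram associated to this matrix has two connected components: the simple roots {alpha_1, alpha_6} form a chain of 2 nodes with a double edge at one end; the terminal node there is the unique short simple root (B_2), and {alpha_2, alpha_3, alpha_4, alpha_5, alpha_7, alpha_8} form a chain of 4 nodes with a fork of two nodes at one end (D_6). A semisimple Lie algebra decomposes uniquely as the direct sum of simple ideals, one per connected component of its Dynkin diagram, so g ≅ B_2 ⊕ D_6 (dimension 10 + 66 = 76).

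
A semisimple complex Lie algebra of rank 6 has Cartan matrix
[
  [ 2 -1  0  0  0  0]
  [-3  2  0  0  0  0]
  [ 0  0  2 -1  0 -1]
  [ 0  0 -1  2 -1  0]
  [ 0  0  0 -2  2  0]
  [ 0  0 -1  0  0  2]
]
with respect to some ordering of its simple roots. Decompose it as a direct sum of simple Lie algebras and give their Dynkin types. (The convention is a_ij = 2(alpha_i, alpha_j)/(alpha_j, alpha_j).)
C4 ⊕ G2

The diagram associated to this matrix has two connected components: the simple roots {alpha_3, alpha_4, alpha_5, alpha_6} form a chain of 4 nodes with a double edge at one end; the terminal node there is the unique long simple root (C_4), and {alpha_1, alpha_2} form two nodes joined by a triple edge (G_2). A semisimple Lie algebra decomposes uniquely as the direct sum of simple ideals, one per connected component of its Dynkin diagram, so g ≅ C_4 ⊕ G_2 (dimension 36 + 14 = 50).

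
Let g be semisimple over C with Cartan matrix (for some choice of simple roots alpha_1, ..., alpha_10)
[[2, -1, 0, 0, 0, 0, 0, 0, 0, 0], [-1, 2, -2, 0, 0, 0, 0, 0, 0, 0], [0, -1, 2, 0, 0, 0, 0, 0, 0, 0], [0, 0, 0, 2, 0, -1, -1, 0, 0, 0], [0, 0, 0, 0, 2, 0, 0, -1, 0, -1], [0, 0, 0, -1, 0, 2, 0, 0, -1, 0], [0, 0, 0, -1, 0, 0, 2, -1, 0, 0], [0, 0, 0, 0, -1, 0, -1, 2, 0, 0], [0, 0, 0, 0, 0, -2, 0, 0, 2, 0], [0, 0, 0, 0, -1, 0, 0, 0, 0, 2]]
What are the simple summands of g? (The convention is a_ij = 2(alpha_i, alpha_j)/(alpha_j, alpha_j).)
The diagram associated to this matrix has two connected components: the simple roots {alpha_1, alpha_2, alpha_3} form a chain of 3 nodes with a double edge at one end; the terminal node there is the unique short simple root (B_3), and {alpha_4, alpha_5, alpha_6, alpha_7, alpha_8, alpha_9, alpha_10} form a chain of 7 nodes with a double edge at one end; the terminal node there is the unique long simple root (C_7). A semisimple Lie algebra decomposes uniquely as the direct sum of simple ideals, one per connected component of its Dynkin diagram, so g ≅ B_3 ⊕ C_7 (dimension 21 + 105 = 126).

B_3 + C_7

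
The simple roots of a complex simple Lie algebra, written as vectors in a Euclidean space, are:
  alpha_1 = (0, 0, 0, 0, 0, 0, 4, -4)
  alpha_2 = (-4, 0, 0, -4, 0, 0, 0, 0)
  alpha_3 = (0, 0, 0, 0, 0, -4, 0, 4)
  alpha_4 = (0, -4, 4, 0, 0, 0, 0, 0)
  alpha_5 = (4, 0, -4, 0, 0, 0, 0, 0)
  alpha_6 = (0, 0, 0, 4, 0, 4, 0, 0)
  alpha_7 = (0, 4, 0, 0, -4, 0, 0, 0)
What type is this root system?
Compute the Cartan integers a_ij = 2(alpha_i, alpha_j)/(alpha_j, alpha_j); the resulting 7x7 Cartan matrix is
[[2, 0, -1, 0, 0, 0, 0], [0, 2, 0, 0, -1, -1, 0], [-1, 0, 2, 0, 0, -1, 0], [0, 0, 0, 2, -1, 0, -1], [0, -1, 0, -1, 2, 0, 0], [0, -1, -1, 0, 0, 2, 0], [0, 0, 0, -1, 0, 0, 2]].
All simple roots have the same length, so the diagram is simply laced. The associated Dynkin diagram is a chain of 7 nodes with single edges (A_7), so the type is A_7 (the algebra sl(8)).

type A_7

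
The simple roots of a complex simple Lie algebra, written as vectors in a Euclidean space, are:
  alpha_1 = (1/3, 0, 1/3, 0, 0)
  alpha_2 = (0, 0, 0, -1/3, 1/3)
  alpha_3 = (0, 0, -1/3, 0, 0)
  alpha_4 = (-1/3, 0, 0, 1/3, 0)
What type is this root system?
B_4

Compute the Cartan integers a_ij = 2(alpha_i, alpha_j)/(alpha_j, alpha_j); the resulting 4x4 Cartan matrix is
[[2, 0, -2, -1], [0, 2, 0, -1], [-1, 0, 2, 0], [-1, -1, 0, 2]].
The roots have two lengths (squared-length ratio 2:1); the short ones are alpha_{3}. The associated Dynkin diagram is a chain of 4 nodes with a double edge at one end; the terminal node there is the unique short simple root (B_4), so the type is B_4 (the algebra so(9)).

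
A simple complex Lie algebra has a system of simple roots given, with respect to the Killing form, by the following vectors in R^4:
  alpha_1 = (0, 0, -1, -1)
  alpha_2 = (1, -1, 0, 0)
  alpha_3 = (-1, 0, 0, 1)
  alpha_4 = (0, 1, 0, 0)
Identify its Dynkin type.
Compute the Cartan integers a_ij = 2(alpha_i, alpha_j)/(alpha_j, alpha_j); the resulting 4x4 Cartan matrix is
[[2, 0, -1, 0], [0, 2, -1, -2], [-1, -1, 2, 0], [0, -1, 0, 2]].
The roots have two lengths (squared-length ratio 2:1); the short ones are alpha_{4}. The associated Dynkin diagram is a chain of 4 nodes with a double edge at one end; the terminal node there is the unique short simple root (B_4), so the type is B_4 (the algebra so(9)).

B_4 (so(9))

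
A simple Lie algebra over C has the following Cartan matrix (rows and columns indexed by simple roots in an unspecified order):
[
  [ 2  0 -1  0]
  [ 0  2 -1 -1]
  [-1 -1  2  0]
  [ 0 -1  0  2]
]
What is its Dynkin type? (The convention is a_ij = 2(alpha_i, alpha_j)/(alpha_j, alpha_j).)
A_4

The matrix has rank 4 with 2's on the diagonal. Reading the off-diagonal entries as Dynkin edges (a single edge where a_ij = a_ji = -1; a double or triple edge where a_ij * a_ji = 2 or 3), the diagram is a chain of 4 nodes with single edges (A_4). One simple-root ordering that puts it in standard form is (alpha_1, alpha_3, alpha_2, alpha_4). So the algebra is type A_4, i.e. sl(5).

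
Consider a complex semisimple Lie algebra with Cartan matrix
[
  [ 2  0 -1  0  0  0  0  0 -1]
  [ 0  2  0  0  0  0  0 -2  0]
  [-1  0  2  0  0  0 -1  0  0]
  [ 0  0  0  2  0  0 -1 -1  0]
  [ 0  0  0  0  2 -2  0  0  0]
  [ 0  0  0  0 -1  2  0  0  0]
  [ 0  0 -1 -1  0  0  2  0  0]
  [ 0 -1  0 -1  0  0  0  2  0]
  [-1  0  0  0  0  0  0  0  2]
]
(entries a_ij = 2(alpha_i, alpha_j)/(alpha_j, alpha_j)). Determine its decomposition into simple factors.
The diagram associated to this matrix has two connected components: the simple roots {alpha_5, alpha_6} form a chain of 2 nodes with a double edge at one end; the terminal node there is the unique short simple root (B_2), and {alpha_1, alpha_2, alpha_3, alpha_4, alpha_7, alpha_8, alpha_9} form a chain of 7 nodes with a double edge at one end; the terminal node there is the unique long simple root (C_7). A semisimple Lie algebra decomposes uniquely as the direct sum of simple ideals, one per connected component of its Dynkin diagram, so g ≅ B_2 ⊕ C_7 (dimension 10 + 105 = 115).

B2 ⊕ C7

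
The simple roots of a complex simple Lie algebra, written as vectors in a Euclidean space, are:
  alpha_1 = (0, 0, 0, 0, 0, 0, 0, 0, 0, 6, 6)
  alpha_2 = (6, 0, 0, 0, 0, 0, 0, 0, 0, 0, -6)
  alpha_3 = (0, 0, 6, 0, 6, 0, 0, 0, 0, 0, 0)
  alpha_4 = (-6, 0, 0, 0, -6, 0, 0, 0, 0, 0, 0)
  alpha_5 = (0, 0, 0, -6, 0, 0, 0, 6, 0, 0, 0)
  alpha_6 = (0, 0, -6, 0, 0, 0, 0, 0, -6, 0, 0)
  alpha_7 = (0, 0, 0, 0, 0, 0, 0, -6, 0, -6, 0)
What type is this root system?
Compute the Cartan integers a_ij = 2(alpha_i, alpha_j)/(alpha_j, alpha_j); the resulting 7x7 Cartan matrix is
[[2, -1, 0, 0, 0, 0, -1], [-1, 2, 0, -1, 0, 0, 0], [0, 0, 2, -1, 0, -1, 0], [0, -1, -1, 2, 0, 0, 0], [0, 0, 0, 0, 2, 0, -1], [0, 0, -1, 0, 0, 2, 0], [-1, 0, 0, 0, -1, 0, 2]].
All simple roots have the same length, so the diagram is simply laced. The associated Dynkin diagram is a chain of 7 nodes with single edges (A_7), so the type is A_7 (the algebra sl(8)).

A_7 (sl(8))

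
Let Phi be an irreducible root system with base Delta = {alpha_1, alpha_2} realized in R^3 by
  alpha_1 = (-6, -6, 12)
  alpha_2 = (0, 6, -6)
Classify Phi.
G2

Compute the Cartan integers a_ij = 2(alpha_i, alpha_j)/(alpha_j, alpha_j); the resulting 2x2 Cartan matrix is
[[2, -3], [-1, 2]].
The roots have two lengths (squared-length ratio 3:1); the short ones are alpha_{2}. The associated Dynkin diagram is two nodes joined by a triple edge (G_2), so the type is G_2.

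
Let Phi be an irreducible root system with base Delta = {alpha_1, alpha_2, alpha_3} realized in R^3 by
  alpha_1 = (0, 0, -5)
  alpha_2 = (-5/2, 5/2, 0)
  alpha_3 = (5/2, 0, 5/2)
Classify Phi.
C_3 (sp(6))

Compute the Cartan integers a_ij = 2(alpha_i, alpha_j)/(alpha_j, alpha_j); the resulting 3x3 Cartan matrix is
[[2, 0, -2], [0, 2, -1], [-1, -1, 2]].
The roots have two lengths (squared-length ratio 2:1); the short ones are alpha_{2,3}. The associated Dynkin diagram is a chain of 3 nodes with a double edge at one end; the terminal node there is the unique long simple root (C_3), so the type is C_3 (the algebra sp(6)).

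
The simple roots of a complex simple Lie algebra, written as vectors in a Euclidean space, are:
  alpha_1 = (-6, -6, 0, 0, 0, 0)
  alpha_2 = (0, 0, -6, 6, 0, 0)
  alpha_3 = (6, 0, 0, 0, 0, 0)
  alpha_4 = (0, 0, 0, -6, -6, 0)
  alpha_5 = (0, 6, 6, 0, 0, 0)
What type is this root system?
Compute the Cartan integers a_ij = 2(alpha_i, alpha_j)/(alpha_j, alpha_j); the resulting 5x5 Cartan matrix is
[[2, 0, -2, 0, -1], [0, 2, 0, -1, -1], [-1, 0, 2, 0, 0], [0, -1, 0, 2, 0], [-1, -1, 0, 0, 2]].
The roots have two lengths (squared-length ratio 2:1); the short ones are alpha_{3}. The associated Dynkin diagram is a chain of 5 nodes with a double edge at one end; the terminal node there is the unique short simple root (B_5), so the type is B_5 (the algebra so(11)).

B_5 (so(11))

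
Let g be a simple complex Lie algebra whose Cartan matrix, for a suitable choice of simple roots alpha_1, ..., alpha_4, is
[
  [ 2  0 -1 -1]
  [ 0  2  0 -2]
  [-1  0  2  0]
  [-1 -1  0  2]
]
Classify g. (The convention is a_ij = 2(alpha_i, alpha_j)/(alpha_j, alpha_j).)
The matrix has rank 4 with 2's on the diagonal. Reading the off-diagonal entries as Dynkin edges (a single edge where a_ij = a_ji = -1; a double or triple edge where a_ij * a_ji = 2 or 3), the diagram is a chain of 4 nodes with a double edge at one end; the terminal node there is the unique long simple root (C_4). One simple-root ordering that puts it in standard form is (alpha_3, alpha_1, alpha_4, alpha_2). So the algebra is type C_4, i.e. sp(8).

type C_4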